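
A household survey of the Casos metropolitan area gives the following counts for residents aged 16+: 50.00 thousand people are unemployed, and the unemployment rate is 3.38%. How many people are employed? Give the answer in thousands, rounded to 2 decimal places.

Labor force = U / u = 50.00 / 0.0338 ≈ 1,479.29 thousand.
Employed = labor force − unemployed = 1,479.29 − 50.00 = 1,429.29 thousand.

About 1,429.29 thousand are employed.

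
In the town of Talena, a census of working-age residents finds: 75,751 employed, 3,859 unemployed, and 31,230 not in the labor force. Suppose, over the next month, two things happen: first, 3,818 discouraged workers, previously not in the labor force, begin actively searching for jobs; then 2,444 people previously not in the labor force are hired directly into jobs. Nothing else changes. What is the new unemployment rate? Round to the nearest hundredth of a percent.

New unemployment rate ≈ 8.94%.

Initially, labor force = 75,751 + 3,859 = 79,610, so u = 3,859/79,610 = 4.85%.
After the first change, unemployed and labor force both rise by 3,818 → E = 75,751, U = 7,677, labor force = 83,428.
After the second change, employed and labor force both rise by 2,444; unemployed unchanged → E = 78,195, U = 7,677, labor force = 85,872.
New unemployment rate = 7,677 / 85,872 = 8.94%.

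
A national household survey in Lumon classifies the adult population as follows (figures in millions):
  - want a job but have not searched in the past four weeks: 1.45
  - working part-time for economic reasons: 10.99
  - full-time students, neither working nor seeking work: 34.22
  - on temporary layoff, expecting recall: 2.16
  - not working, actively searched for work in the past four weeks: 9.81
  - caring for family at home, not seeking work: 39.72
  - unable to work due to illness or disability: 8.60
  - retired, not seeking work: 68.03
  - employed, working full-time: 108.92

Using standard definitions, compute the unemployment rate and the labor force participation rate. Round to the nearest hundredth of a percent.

Employed = 10.99 + 108.92 = 119.91 million (anyone who worked, including part-time for economic reasons, counts as employed).
Unemployed = 2.16 + 9.81 = 11.97 million (jobless and actively searching, or on temporary layoff).
Labor force = 119.91 + 11.97 = 131.88 million.
Not in labor force = 1.45 + 34.22 + 39.72 + 8.60 + 68.03 = 152.02 million (those not working and not actively searching are outside the labor force — including those who want a job but have given up searching).
Civilian working-age population = 131.88 + 152.02 = 283.90 million.
Unemployment rate = 11.97 / 131.88 = 9.08%.
Labor force participation rate = 131.88 / 283.90 = 46.45%.

Unemployment rate ≈ 9.08%; labor force participation rate ≈ 46.45%.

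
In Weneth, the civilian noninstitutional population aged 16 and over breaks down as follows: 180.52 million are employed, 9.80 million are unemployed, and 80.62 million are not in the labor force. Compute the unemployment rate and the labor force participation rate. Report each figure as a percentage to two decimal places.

Unemployment rate ≈ 5.15%; labor force participation rate ≈ 70.24%.

Labor force = employed + unemployed = 180.52 + 9.80 = 190.32 million.
Working-age population = 190.32 + 80.62 = 270.94 million.
Unemployment rate = 9.80 / 190.32 = 5.15%.
Labor force participation rate = 190.32 / 270.94 = 70.24%.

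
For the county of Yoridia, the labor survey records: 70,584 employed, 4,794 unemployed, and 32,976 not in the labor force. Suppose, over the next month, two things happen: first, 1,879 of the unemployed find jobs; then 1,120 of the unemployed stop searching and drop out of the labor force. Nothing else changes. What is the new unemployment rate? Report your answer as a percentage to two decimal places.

New unemployment rate ≈ 2.42%.

Initially, labor force = 70,584 + 4,794 = 75,378, so u = 4,794/75,378 = 6.36%.
After the first change, unemployed falls and employed rises by 1,879; labor force unchanged → E = 72,463, U = 2,915, labor force = 75,378.
After the second change, unemployed and labor force both fall by 1,120 → E = 72,463, U = 1,795, labor force = 74,258.
New unemployment rate = 1,795 / 74,258 = 2.42%.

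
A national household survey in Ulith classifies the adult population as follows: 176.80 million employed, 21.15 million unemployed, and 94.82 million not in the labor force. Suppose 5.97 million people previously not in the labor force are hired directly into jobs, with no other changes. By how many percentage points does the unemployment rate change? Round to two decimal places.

Initially, labor force = 176.80 + 21.15 = 197.95 million, so u = 21.15/197.95 = 10.68%.
After the change, employed and labor force both rise by 5.97; unemployed unchanged → E = 182.77, U = 21.15, labor force = 203.92 million.
New unemployment rate = 21.15 / 203.92 = 10.37%.
Change = 10.37% − 10.68% = −0.31 percentage points.

The unemployment rate changes by −0.31 percentage points.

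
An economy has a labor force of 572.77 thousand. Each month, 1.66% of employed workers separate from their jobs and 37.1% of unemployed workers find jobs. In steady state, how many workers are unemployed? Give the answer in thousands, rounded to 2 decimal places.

About 24.53 thousand are unemployed in steady state.

Steady-state unemployment rate u* = s/(s+f) = 1.66/(1.66+37.1) = 0.042828.
Unemployed = u* × labor force = 0.042828 × 572.77 ≈ 24.53 thousand.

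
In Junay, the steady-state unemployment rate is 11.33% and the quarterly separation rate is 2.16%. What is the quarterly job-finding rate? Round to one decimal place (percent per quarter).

From u* = s/(s+f): f = s·(1−u)/u.
f = 2.16 × (1 − 0.1133) / 0.1133 = 1.9153 / 0.1133 ≈ 16.9% per quarter.

Job-finding rate ≈ 16.9% per quarter.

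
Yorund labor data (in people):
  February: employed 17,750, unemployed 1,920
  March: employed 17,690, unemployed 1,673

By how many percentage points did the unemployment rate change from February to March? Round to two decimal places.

February: labor force = 17,750 + 1,920 = 19,670; u = 1,920/19,670 = 9.76%.
March: labor force = 17,690 + 1,673 = 19,363; u = 1,673/19,363 = 8.64%.
Change = 8.64% − 9.76% = −1.12 pp.

The unemployment rate changed by −1.12 percentage points.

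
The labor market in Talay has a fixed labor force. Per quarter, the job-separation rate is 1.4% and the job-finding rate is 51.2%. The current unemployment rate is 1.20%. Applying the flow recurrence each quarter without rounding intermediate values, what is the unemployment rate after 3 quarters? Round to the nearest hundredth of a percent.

With a fixed labor force, u_{t+1} = u_t + s·(1−u_t) − f·u_t = u_t·(1−s−f) + s.
Here 1−s−f = 0.474 and s = 0.014.
u_1 = 0.012000 × 0.474 + 0.014 = 0.019688.
u_2 = 0.019688 × 0.474 + 0.014 = 0.023332.
u_3 = 0.023332 × 0.474 + 0.014 = 0.025059.

Unemployment rate after three quarters ≈ 2.51%.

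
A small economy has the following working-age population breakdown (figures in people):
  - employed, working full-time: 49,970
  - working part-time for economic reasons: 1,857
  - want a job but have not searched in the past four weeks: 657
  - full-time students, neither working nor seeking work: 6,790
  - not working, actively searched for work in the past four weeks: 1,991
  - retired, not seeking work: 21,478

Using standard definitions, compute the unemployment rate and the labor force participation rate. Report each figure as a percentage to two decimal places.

Employed = 49,970 + 1,857 = 51,827 (anyone who worked, including part-time for economic reasons, counts as employed).
Unemployed = 1,991.
Labor force = 51,827 + 1,991 = 53,818.
Not in labor force = 657 + 6,790 + 21,478 = 28,925 (those not working and not actively searching are outside the labor force — including those who want a job but have given up searching).
Civilian working-age population = 53,818 + 28,925 = 82,743.
Unemployment rate = 1,991 / 53,818 = 3.70%.
Labor force participation rate = 53,818 / 82,743 = 65.04%.

Unemployment rate ≈ 3.70%; labor force participation rate ≈ 65.04%.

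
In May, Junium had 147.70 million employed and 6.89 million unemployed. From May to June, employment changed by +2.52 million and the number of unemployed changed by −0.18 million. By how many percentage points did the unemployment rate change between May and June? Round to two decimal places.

The unemployment rate changed by −0.18 percentage points.

May: labor force = 147.70 + 6.89 = 154.59; u = 6.89/154.59 = 4.46%.
June: labor force = 150.22 + 6.71 = 156.93; u = 6.71/156.93 = 4.28%.
Change = 4.28% − 4.46% = −0.18 pp.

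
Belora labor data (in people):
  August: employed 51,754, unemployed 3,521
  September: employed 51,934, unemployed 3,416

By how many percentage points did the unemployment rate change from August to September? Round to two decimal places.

The unemployment rate changed by −0.20 percentage points.

August: labor force = 51,754 + 3,521 = 55,275; u = 3,521/55,275 = 6.37%.
September: labor force = 51,934 + 3,416 = 55,350; u = 3,416/55,350 = 6.17%.
Change = 6.17% − 6.37% = −0.20 pp.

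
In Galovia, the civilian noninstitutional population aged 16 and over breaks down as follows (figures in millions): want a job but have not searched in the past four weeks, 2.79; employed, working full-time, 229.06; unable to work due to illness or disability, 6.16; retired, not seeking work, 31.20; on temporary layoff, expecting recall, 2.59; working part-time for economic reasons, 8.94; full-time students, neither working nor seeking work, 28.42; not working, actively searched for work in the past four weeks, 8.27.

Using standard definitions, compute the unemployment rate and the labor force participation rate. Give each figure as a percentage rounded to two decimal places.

Employed = 229.06 + 8.94 = 238.00 million (anyone who worked, including part-time for economic reasons, counts as employed).
Unemployed = 2.59 + 8.27 = 10.86 million (jobless and actively searching, or on temporary layoff).
Labor force = 238.00 + 10.86 = 248.86 million.
Not in labor force = 2.79 + 6.16 + 31.20 + 28.42 = 68.57 million (those not working and not actively searching are outside the labor force — including those who want a job but have given up searching).
Civilian working-age population = 248.86 + 68.57 = 317.43 million.
Unemployment rate = 10.86 / 248.86 = 4.36%.
Labor force participation rate = 248.86 / 317.43 = 78.40%.

Unemployment rate ≈ 4.36%; labor force participation rate ≈ 78.40%.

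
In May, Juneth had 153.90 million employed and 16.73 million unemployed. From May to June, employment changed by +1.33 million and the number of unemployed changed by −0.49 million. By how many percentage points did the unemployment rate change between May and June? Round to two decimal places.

The unemployment rate changed by −0.33 percentage points.

May: labor force = 153.90 + 16.73 = 170.63; u = 16.73/170.63 = 9.80%.
June: labor force = 155.23 + 16.24 = 171.47; u = 16.24/171.47 = 9.47%.
Change = 9.47% − 9.80% = −0.33 pp.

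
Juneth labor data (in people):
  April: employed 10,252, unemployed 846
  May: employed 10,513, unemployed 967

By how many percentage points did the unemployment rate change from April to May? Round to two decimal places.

April: labor force = 10,252 + 846 = 11,098; u = 846/11,098 = 7.62%.
May: labor force = 10,513 + 967 = 11,480; u = 967/11,480 = 8.42%.
Change = 8.42% − 7.62% = +0.80 pp.

The unemployment rate changed by +0.80 percentage points.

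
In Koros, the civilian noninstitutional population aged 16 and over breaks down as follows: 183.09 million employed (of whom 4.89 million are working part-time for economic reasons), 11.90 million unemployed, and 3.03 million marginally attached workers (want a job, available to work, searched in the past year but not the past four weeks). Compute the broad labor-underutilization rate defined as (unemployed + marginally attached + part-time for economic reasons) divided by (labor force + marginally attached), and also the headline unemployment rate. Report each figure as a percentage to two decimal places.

Broad underutilization rate ≈ 10.01%; headline unemployment rate ≈ 6.10%.

Labor force = 183.09 + 11.90 = 194.99 million.
Numerator = 11.90 + 3.03 + 4.89 = 19.82 million.
Denominator = 194.99 + 3.03 = 198.02 million.
Broad rate = 19.82 / 198.02 = 10.01%.
Headline unemployment rate = 11.90 / 194.99 = 6.10%.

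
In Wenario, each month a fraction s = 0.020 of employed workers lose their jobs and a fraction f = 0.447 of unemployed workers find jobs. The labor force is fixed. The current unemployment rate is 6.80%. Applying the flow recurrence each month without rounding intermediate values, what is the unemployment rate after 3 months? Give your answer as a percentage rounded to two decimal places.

Unemployment rate after three months ≈ 4.66%.

With a fixed labor force, u_{t+1} = u_t + s·(1−u_t) − f·u_t = u_t·(1−s−f) + s.
Here 1−s−f = 0.533 and s = 0.020.
u_1 = 0.068000 × 0.533 + 0.020 = 0.056244.
u_2 = 0.056244 × 0.533 + 0.020 = 0.049978.
u_3 = 0.049978 × 0.533 + 0.020 = 0.046638.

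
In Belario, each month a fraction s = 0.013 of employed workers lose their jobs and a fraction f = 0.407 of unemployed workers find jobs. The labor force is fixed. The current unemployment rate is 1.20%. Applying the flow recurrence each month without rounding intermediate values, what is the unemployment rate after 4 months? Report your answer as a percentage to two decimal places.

Unemployment rate after four months ≈ 2.88%.

With a fixed labor force, u_{t+1} = u_t + s·(1−u_t) − f·u_t = u_t·(1−s−f) + s.
Here 1−s−f = 0.580 and s = 0.013.
u_1 = 0.012000 × 0.580 + 0.013 = 0.019960.
u_2 = 0.019960 × 0.580 + 0.013 = 0.024577.
u_3 = 0.024577 × 0.580 + 0.013 = 0.027255.
u_4 = 0.027255 × 0.580 + 0.013 = 0.028808.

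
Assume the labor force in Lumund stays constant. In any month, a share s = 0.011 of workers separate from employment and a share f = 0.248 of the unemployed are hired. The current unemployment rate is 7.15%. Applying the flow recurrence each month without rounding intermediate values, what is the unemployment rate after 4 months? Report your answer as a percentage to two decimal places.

With a fixed labor force, u_{t+1} = u_t + s·(1−u_t) − f·u_t = u_t·(1−s−f) + s.
Here 1−s−f = 0.741 and s = 0.011.
u_1 = 0.071500 × 0.741 + 0.011 = 0.063981.
u_2 = 0.063981 × 0.741 + 0.011 = 0.058410.
u_3 = 0.058410 × 0.741 + 0.011 = 0.054282.
u_4 = 0.054282 × 0.741 + 0.011 = 0.051223.

Unemployment rate after four months ≈ 5.12%.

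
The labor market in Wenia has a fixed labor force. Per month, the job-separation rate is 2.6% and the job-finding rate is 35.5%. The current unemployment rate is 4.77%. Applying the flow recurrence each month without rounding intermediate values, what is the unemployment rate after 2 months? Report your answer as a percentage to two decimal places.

Unemployment rate after two months ≈ 6.04%.

With a fixed labor force, u_{t+1} = u_t + s·(1−u_t) − f·u_t = u_t·(1−s−f) + s.
Here 1−s−f = 0.619 and s = 0.026.
u_1 = 0.047700 × 0.619 + 0.026 = 0.055526.
u_2 = 0.055526 × 0.619 + 0.026 = 0.060371.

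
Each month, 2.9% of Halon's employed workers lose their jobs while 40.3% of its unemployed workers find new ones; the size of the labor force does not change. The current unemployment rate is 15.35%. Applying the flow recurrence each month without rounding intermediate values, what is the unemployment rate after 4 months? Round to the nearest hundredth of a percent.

With a fixed labor force, u_{t+1} = u_t + s·(1−u_t) − f·u_t = u_t·(1−s−f) + s.
Here 1−s−f = 0.568 and s = 0.029.
u_1 = 0.153500 × 0.568 + 0.029 = 0.116188.
u_2 = 0.116188 × 0.568 + 0.029 = 0.094995.
u_3 = 0.094995 × 0.568 + 0.029 = 0.082957.
u_4 = 0.082957 × 0.568 + 0.029 = 0.076120.

Unemployment rate after four months ≈ 7.61%.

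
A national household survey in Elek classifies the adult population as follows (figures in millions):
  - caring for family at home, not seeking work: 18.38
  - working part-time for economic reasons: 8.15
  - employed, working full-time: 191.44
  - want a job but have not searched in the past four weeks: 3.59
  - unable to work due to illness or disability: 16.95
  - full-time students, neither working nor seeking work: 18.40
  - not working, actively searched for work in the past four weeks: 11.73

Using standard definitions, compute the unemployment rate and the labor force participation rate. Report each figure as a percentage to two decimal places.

Employed = 8.15 + 191.44 = 199.59 million (anyone who worked, including part-time for economic reasons, counts as employed).
Unemployed = 11.73 million.
Labor force = 199.59 + 11.73 = 211.32 million.
Not in labor force = 18.38 + 3.59 + 16.95 + 18.40 = 57.32 million (those not working and not actively searching are outside the labor force — including those who want a job but have given up searching).
Civilian working-age population = 211.32 + 57.32 = 268.64 million.
Unemployment rate = 11.73 / 211.32 = 5.55%.
Labor force participation rate = 211.32 / 268.64 = 78.66%.

Unemployment rate ≈ 5.55%; labor force participation rate ≈ 78.66%.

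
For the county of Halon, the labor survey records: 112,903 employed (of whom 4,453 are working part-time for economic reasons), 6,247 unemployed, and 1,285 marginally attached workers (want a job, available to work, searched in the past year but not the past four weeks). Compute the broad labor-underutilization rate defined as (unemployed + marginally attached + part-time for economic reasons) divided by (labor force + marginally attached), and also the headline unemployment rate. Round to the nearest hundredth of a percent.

Broad underutilization rate ≈ 9.95%; headline unemployment rate ≈ 5.24%.

Labor force = 112,903 + 6,247 = 119,150.
Numerator = 6,247 + 1,285 + 4,453 = 11,985.
Denominator = 119,150 + 1,285 = 120,435.
Broad rate = 11,985 / 120,435 = 9.95%.
Headline unemployment rate = 6,247 / 119,150 = 5.24%.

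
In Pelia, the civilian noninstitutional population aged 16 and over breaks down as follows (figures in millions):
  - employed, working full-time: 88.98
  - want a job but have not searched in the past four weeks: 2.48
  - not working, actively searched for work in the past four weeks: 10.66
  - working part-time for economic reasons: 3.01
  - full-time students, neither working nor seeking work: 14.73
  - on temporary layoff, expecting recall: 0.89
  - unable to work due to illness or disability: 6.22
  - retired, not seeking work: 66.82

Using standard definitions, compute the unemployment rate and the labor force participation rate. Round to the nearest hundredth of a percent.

Unemployment rate ≈ 11.16%; labor force participation rate ≈ 53.43%.

Employed = 88.98 + 3.01 = 91.99 million (anyone who worked, including part-time for economic reasons, counts as employed).
Unemployed = 10.66 + 0.89 = 11.55 million (jobless and actively searching, or on temporary layoff).
Labor force = 91.99 + 11.55 = 103.54 million.
Not in labor force = 2.48 + 14.73 + 6.22 + 66.82 = 90.25 million (those not working and not actively searching are outside the labor force — including those who want a job but have given up searching).
Civilian working-age population = 103.54 + 90.25 = 193.79 million.
Unemployment rate = 11.55 / 103.54 = 11.16%.
Labor force participation rate = 103.54 / 193.79 = 53.43%.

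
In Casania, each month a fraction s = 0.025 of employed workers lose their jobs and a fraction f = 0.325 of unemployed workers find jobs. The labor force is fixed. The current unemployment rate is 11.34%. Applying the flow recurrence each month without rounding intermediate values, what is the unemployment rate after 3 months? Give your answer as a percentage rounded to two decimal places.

Unemployment rate after three months ≈ 8.30%.

With a fixed labor force, u_{t+1} = u_t + s·(1−u_t) − f·u_t = u_t·(1−s−f) + s.
Here 1−s−f = 0.650 and s = 0.025.
u_1 = 0.113400 × 0.650 + 0.025 = 0.098710.
u_2 = 0.098710 × 0.650 + 0.025 = 0.089162.
u_3 = 0.089162 × 0.650 + 0.025 = 0.082955.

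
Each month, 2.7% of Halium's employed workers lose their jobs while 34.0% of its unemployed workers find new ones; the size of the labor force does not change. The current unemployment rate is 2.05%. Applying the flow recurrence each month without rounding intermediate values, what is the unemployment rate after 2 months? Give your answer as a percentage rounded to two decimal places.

Unemployment rate after two months ≈ 5.23%.

With a fixed labor force, u_{t+1} = u_t + s·(1−u_t) − f·u_t = u_t·(1−s−f) + s.
Here 1−s−f = 0.633 and s = 0.027.
u_1 = 0.020500 × 0.633 + 0.027 = 0.039976.
u_2 = 0.039976 × 0.633 + 0.027 = 0.052305.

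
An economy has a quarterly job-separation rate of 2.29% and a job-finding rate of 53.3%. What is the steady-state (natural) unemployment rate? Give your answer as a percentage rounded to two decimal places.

Steady-state unemployment rate ≈ 4.12%.

At steady state the flows balance: s·E = f·U, so U/(E+U) = s/(s+f).
u* = 2.29 / (2.29 + 53.3) = 2.29 / 55.59 = 4.12%.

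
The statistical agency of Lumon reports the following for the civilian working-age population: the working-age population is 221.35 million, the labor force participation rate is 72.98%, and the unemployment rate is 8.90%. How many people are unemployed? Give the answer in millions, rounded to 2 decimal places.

About 14.38 million are unemployed.

Labor force = 0.7298 × 221.35 = 161.54 million.
Unemployed = 0.0890 × 161.54 ≈ 14.38 million.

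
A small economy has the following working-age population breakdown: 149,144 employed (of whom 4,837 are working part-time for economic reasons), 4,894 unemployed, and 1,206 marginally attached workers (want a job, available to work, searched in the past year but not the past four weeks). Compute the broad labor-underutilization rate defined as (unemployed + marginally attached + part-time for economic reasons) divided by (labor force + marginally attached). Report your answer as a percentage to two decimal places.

Labor force = 149,144 + 4,894 = 154,038.
Numerator = 4,894 + 1,206 + 4,837 = 10,937.
Denominator = 154,038 + 1,206 = 155,244.
Broad rate = 10,937 / 155,244 = 7.05%.

Broad underutilization rate ≈ 7.05%.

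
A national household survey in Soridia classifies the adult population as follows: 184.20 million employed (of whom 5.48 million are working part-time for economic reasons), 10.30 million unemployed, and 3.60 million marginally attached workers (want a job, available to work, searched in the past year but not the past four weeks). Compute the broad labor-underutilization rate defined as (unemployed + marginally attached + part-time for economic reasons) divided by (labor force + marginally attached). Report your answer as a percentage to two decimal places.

Labor force = 184.20 + 10.30 = 194.50 million.
Numerator = 10.30 + 3.60 + 5.48 = 19.38 million.
Denominator = 194.50 + 3.60 = 198.10 million.
Broad rate = 19.38 / 198.10 = 9.78%.

Broad underutilization rate ≈ 9.78%.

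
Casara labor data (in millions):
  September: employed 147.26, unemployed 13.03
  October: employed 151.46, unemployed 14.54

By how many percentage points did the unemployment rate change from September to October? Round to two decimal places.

The unemployment rate changed by +0.63 percentage points.

September: labor force = 147.26 + 13.03 = 160.29; u = 13.03/160.29 = 8.13%.
October: labor force = 151.46 + 14.54 = 166.00; u = 14.54/166.00 = 8.76%.
Change = 8.76% − 8.13% = +0.63 pp.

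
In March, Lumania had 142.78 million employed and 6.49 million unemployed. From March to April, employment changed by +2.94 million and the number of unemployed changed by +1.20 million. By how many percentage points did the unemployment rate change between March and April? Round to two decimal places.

The unemployment rate changed by +0.66 percentage points.

March: labor force = 142.78 + 6.49 = 149.27; u = 6.49/149.27 = 4.35%.
April: labor force = 145.72 + 7.69 = 153.41; u = 7.69/153.41 = 5.01%.
Change = 5.01% − 4.35% = +0.66 pp.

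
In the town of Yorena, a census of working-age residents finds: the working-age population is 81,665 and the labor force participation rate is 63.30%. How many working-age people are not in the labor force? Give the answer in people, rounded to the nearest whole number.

About 29,971 are not in the labor force.

Share not in the labor force = 1 − 0.6330 = 0.3670.
Not in labor force = 0.3670 × 81,665 ≈ 29,971.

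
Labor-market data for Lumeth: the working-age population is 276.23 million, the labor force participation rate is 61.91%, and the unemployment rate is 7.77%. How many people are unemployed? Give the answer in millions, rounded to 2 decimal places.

Labor force = 0.6191 × 276.23 = 171.01 million.
Unemployed = 0.0777 × 171.01 ≈ 13.29 million.

About 13.29 million are unemployed.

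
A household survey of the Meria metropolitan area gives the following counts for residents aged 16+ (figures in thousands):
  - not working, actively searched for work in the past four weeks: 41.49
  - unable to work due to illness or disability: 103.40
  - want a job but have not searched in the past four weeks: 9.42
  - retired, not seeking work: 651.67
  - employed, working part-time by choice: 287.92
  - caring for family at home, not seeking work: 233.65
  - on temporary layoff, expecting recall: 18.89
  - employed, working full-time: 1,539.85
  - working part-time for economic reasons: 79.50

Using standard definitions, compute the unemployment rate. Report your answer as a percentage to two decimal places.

Unemployment rate ≈ 3.07%.

Employed = 287.92 + 1,539.85 + 79.50 = 1,907.27 thousand (anyone who worked, including part-time for economic reasons, counts as employed).
Unemployed = 41.49 + 18.89 = 60.38 thousand (jobless and actively searching, or on temporary layoff).
Labor force = 1,907.27 + 60.38 = 1,967.65 thousand.
Unemployment rate = 60.38 / 1,967.65 = 3.07%.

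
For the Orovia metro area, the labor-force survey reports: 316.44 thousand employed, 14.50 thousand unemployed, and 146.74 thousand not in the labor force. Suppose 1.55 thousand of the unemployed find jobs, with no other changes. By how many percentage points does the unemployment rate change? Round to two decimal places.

The unemployment rate changes by −0.47 percentage points.

Initially, labor force = 316.44 + 14.50 = 330.94 thousand, so u = 14.50/330.94 = 4.38%.
After the change, unemployed falls and employed rises by 1.55; labor force unchanged → E = 317.99, U = 12.95, labor force = 330.94 thousand.
New unemployment rate = 12.95 / 330.94 = 3.91%.
Change = 3.91% − 4.38% = −0.47 percentage points.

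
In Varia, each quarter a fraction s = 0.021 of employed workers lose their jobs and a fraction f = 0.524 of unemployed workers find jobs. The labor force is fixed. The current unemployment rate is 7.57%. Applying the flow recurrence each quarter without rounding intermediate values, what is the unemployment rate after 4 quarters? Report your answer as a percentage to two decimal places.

With a fixed labor force, u_{t+1} = u_t + s·(1−u_t) − f·u_t = u_t·(1−s−f) + s.
Here 1−s−f = 0.455 and s = 0.021.
u_1 = 0.075700 × 0.455 + 0.021 = 0.055444.
u_2 = 0.055444 × 0.455 + 0.021 = 0.046227.
u_3 = 0.046227 × 0.455 + 0.021 = 0.042033.
u_4 = 0.042033 × 0.455 + 0.021 = 0.040125.

Unemployment rate after four quarters ≈ 4.01%.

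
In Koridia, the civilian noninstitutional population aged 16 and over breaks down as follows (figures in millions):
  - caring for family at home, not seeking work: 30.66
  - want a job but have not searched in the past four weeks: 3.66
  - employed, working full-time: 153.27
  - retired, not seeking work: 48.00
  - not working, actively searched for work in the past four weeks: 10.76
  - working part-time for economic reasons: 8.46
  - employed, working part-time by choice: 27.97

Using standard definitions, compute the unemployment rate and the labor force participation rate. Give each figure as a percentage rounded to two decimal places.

Employed = 153.27 + 8.46 + 27.97 = 189.70 million (anyone who worked, including part-time for economic reasons, counts as employed).
Unemployed = 10.76 million.
Labor force = 189.70 + 10.76 = 200.46 million.
Not in labor force = 30.66 + 3.66 + 48.00 = 82.32 million (those not working and not actively searching are outside the labor force — including those who want a job but have given up searching).
Civilian working-age population = 200.46 + 82.32 = 282.78 million.
Unemployment rate = 10.76 / 200.46 = 5.37%.
Labor force participation rate = 200.46 / 282.78 = 70.89%.

Unemployment rate ≈ 5.37%; labor force participation rate ≈ 70.89%.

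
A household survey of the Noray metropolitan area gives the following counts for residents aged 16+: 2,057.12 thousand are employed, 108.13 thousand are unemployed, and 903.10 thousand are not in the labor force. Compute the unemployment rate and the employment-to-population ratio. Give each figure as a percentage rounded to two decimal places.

Unemployment rate ≈ 4.99%; employment-population ratio ≈ 67.04%.

Labor force = employed + unemployed = 2,057.12 + 108.13 = 2,165.25 thousand.
Working-age population = 2,165.25 + 903.10 = 3,068.35 thousand.
Unemployment rate = 108.13 / 2,165.25 = 4.99%.
Employment-population ratio = 2,057.12 / 3,068.35 = 67.04%.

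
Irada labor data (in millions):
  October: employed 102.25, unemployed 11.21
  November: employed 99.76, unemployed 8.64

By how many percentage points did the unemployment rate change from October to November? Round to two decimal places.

October: labor force = 102.25 + 11.21 = 113.46; u = 11.21/113.46 = 9.88%.
November: labor force = 99.76 + 8.64 = 108.40; u = 8.64/108.40 = 7.97%.
Change = 7.97% − 9.88% = −1.91 pp.

The unemployment rate changed by −1.91 percentage points.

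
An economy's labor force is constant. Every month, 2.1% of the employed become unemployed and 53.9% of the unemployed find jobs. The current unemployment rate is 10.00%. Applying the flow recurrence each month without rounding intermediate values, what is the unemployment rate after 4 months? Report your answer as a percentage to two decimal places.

With a fixed labor force, u_{t+1} = u_t + s·(1−u_t) − f·u_t = u_t·(1−s−f) + s.
Here 1−s−f = 0.440 and s = 0.021.
u_1 = 0.100000 × 0.440 + 0.021 = 0.065000.
u_2 = 0.065000 × 0.440 + 0.021 = 0.049600.
u_3 = 0.049600 × 0.440 + 0.021 = 0.042824.
u_4 = 0.042824 × 0.440 + 0.021 = 0.039843.

Unemployment rate after four months ≈ 3.98%.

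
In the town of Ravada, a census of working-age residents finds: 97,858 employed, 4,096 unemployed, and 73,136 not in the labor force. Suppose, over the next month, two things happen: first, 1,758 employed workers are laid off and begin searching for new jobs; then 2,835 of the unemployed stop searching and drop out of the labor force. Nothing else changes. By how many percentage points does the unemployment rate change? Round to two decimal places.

Initially, labor force = 97,858 + 4,096 = 101,954, so u = 4,096/101,954 = 4.02%.
After the first change, employed falls and unemployed rises by 1,758; labor force unchanged → E = 96,100, U = 5,854, labor force = 101,954.
After the second change, unemployed and labor force both fall by 2,835 → E = 96,100, U = 3,019, labor force = 99,119.
New unemployment rate = 3,019 / 99,119 = 3.05%.
Change = 3.05% − 4.02% = −0.97 percentage points.

The unemployment rate changes by −0.97 percentage points.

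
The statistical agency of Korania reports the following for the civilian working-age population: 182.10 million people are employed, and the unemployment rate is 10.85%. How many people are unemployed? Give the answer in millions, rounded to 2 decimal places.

Let U be the number unemployed. The labor force is E + U, and U/(E+U) = 0.1085.
So U = 0.1085 × 182.10 / (1 − 0.1085) = 19.7578 / 0.8915 ≈ 22.16 million.

About 22.16 million are unemployed.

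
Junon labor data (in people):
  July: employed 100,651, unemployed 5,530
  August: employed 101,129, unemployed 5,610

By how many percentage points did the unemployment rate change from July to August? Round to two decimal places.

July: labor force = 100,651 + 5,530 = 106,181; u = 5,530/106,181 = 5.21%.
August: labor force = 101,129 + 5,610 = 106,739; u = 5,610/106,739 = 5.26%.
Change = 5.26% − 5.21% = +0.05 pp.

The unemployment rate changed by +0.05 percentage points.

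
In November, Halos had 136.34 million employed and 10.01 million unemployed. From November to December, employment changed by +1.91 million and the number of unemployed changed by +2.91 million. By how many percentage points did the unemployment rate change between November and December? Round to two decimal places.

November: labor force = 136.34 + 10.01 = 146.35; u = 10.01/146.35 = 6.84%.
December: labor force = 138.25 + 12.92 = 151.17; u = 12.92/151.17 = 8.55%.
Change = 8.55% − 6.84% = +1.71 pp.

The unemployment rate changed by +1.71 percentage points.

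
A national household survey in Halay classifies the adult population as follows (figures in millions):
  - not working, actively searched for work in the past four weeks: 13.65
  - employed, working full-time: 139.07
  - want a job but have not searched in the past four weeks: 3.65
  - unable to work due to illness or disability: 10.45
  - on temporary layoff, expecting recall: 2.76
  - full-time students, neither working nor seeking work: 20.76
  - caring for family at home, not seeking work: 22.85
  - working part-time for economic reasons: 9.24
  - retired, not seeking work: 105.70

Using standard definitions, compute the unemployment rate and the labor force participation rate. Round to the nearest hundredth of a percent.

Employed = 139.07 + 9.24 = 148.31 million (anyone who worked, including part-time for economic reasons, counts as employed).
Unemployed = 13.65 + 2.76 = 16.41 million (jobless and actively searching, or on temporary layoff).
Labor force = 148.31 + 16.41 = 164.72 million.
Not in labor force = 3.65 + 10.45 + 20.76 + 22.85 + 105.70 = 163.41 million (those not working and not actively searching are outside the labor force — including those who want a job but have given up searching).
Civilian working-age population = 164.72 + 163.41 = 328.13 million.
Unemployment rate = 16.41 / 164.72 = 9.96%.
Labor force participation rate = 164.72 / 328.13 = 50.20%.

Unemployment rate ≈ 9.96%; labor force participation rate ≈ 50.20%.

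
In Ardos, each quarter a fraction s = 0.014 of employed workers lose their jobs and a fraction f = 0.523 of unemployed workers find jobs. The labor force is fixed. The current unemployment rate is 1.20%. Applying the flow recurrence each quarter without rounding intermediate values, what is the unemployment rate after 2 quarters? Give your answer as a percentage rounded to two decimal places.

With a fixed labor force, u_{t+1} = u_t + s·(1−u_t) − f·u_t = u_t·(1−s−f) + s.
Here 1−s−f = 0.463 and s = 0.014.
u_1 = 0.012000 × 0.463 + 0.014 = 0.019556.
u_2 = 0.019556 × 0.463 + 0.014 = 0.023054.

Unemployment rate after two quarters ≈ 2.31%.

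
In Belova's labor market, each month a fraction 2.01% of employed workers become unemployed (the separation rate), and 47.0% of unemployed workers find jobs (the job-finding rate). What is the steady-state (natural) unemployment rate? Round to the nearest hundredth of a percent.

At steady state the flows balance: s·E = f·U, so U/(E+U) = s/(s+f).
u* = 2.01 / (2.01 + 47.0) = 2.01 / 49.01 = 4.10%.

Steady-state unemployment rate ≈ 4.10%.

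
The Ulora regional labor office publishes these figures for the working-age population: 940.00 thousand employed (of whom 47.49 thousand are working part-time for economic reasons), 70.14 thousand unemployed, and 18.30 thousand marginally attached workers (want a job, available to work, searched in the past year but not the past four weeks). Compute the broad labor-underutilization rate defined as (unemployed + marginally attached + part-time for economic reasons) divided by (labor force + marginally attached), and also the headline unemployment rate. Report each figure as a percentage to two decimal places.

Broad underutilization rate ≈ 13.22%; headline unemployment rate ≈ 6.94%.

Labor force = 940.00 + 70.14 = 1,010.14 thousand.
Numerator = 70.14 + 18.30 + 47.49 = 135.93 thousand.
Denominator = 1,010.14 + 18.30 = 1,028.44 thousand.
Broad rate = 135.93 / 1,028.44 = 13.22%.
Headline unemployment rate = 70.14 / 1,010.14 = 6.94%.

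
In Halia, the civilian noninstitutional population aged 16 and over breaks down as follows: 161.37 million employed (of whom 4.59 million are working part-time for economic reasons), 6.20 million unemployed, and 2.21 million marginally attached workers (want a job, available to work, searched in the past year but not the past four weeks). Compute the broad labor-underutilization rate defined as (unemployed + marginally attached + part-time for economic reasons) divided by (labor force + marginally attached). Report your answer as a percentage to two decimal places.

Broad underutilization rate ≈ 7.66%.

Labor force = 161.37 + 6.20 = 167.57 million.
Numerator = 6.20 + 2.21 + 4.59 = 13.00 million.
Denominator = 167.57 + 2.21 = 169.78 million.
Broad rate = 13.00 / 169.78 = 7.66%.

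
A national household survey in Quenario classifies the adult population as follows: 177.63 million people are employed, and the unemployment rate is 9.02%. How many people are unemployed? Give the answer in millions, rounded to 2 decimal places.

About 17.61 million are unemployed.

Let U be the number unemployed. The labor force is E + U, and U/(E+U) = 0.0902.
So U = 0.0902 × 177.63 / (1 − 0.0902) = 16.0222 / 0.9098 ≈ 17.61 million.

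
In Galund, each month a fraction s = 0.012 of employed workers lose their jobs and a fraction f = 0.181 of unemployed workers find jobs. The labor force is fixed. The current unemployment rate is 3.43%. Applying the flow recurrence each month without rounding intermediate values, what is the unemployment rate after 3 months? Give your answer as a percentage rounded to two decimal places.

With a fixed labor force, u_{t+1} = u_t + s·(1−u_t) − f·u_t = u_t·(1−s−f) + s.
Here 1−s−f = 0.807 and s = 0.012.
u_1 = 0.034300 × 0.807 + 0.012 = 0.039680.
u_2 = 0.039680 × 0.807 + 0.012 = 0.044022.
u_3 = 0.044022 × 0.807 + 0.012 = 0.047526.

Unemployment rate after three months ≈ 4.75%.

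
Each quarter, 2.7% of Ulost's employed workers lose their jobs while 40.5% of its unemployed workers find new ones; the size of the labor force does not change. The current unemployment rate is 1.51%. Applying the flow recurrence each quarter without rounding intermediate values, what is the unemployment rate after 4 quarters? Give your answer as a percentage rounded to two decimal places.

With a fixed labor force, u_{t+1} = u_t + s·(1−u_t) − f·u_t = u_t·(1−s−f) + s.
Here 1−s−f = 0.568 and s = 0.027.
u_1 = 0.015100 × 0.568 + 0.027 = 0.035577.
u_2 = 0.035577 × 0.568 + 0.027 = 0.047208.
u_3 = 0.047208 × 0.568 + 0.027 = 0.053814.
u_4 = 0.053814 × 0.568 + 0.027 = 0.057566.

Unemployment rate after four quarters ≈ 5.76%.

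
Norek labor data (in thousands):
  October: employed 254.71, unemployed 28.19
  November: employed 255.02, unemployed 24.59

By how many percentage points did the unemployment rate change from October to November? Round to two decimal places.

The unemployment rate changed by −1.17 percentage points.

October: labor force = 254.71 + 28.19 = 282.90; u = 28.19/282.90 = 9.96%.
November: labor force = 255.02 + 24.59 = 279.61; u = 24.59/279.61 = 8.79%.
Change = 8.79% − 9.96% = −1.17 pp.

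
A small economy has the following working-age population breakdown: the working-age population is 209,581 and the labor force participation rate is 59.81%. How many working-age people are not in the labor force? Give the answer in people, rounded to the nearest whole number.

About 84,231 are not in the labor force.

Share not in the labor force = 1 − 0.5981 = 0.4019.
Not in labor force = 0.4019 × 209,581 ≈ 84,231.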